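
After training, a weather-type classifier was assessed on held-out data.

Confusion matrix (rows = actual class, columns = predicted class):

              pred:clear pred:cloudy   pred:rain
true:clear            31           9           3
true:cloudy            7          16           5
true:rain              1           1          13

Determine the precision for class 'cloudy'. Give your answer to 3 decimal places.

0.615

Treat 'cloudy' as positive and all other classes as negative.
precision = TP/(TP+FP).
cloudy: TP=16, FP=9+1=10 → 16/26 = 0.6154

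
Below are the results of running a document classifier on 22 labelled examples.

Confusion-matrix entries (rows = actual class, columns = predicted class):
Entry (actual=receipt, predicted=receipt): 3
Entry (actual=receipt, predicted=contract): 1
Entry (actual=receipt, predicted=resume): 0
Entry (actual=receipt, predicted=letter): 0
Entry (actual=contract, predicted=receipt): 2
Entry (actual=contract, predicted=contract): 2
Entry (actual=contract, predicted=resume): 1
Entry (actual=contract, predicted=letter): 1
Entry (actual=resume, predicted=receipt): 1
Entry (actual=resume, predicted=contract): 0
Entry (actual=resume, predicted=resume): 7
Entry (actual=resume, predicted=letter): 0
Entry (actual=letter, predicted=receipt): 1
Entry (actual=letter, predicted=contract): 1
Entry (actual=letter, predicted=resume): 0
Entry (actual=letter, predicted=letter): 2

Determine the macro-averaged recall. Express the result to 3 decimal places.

0.615

Per-class recall (TP/(TP+FN)):
  receipt: TP=3, FN=1+0+0=1 → 3/4 = 0.7500
  contract: TP=2, FN=2+1+1=4 → 2/6 = 0.3333
  resume: TP=7, FN=1+0+0=1 → 7/8 = 0.8750
  letter: TP=2, FN=1+1+0=2 → 2/4 = 0.5000
Macro-recall = mean = (0.7500 + 0.3333 + 0.8750 + 0.5000) / 4 = 0.615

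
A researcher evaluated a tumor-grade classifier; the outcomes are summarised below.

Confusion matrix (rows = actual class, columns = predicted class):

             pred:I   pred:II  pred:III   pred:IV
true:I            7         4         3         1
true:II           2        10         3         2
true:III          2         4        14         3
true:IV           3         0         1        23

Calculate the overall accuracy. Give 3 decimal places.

0.659

Accuracy = trace / total = (7+10+14+23=54) / 82 = 54/82 = 0.659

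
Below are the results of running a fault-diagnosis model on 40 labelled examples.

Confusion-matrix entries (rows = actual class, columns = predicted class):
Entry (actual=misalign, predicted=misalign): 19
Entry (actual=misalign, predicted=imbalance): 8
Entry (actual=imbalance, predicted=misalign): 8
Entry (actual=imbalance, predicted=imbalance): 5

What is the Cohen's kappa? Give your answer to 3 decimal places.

Observed agreement pₒ = trace/N = 24/40 = 0.6000
Expected agreement pₑ = Σ (rowᵢ·colᵢ)/N² = (27·27 + 13·13)/40² = 0.5613
κ = (pₒ − pₑ)/(1 − pₑ) = (0.6000 − 0.5613)/(1 − 0.5613) = 0.088

0.088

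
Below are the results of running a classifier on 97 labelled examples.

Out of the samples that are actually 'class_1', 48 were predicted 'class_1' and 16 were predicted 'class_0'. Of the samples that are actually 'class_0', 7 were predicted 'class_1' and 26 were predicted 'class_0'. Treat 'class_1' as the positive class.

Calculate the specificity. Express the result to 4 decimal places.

Specificity = TN/(TN+FP) = 26/(26+7) = 0.7879

0.7879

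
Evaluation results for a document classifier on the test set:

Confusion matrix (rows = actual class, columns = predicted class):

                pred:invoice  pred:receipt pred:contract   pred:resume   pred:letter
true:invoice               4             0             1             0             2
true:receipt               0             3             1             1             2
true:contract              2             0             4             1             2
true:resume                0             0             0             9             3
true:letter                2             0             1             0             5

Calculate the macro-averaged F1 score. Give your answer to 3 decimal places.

Per-class F1 score (2·TP/(2·TP+FP+FN)):
  invoice: TP=4, FP=0+2+0+2=4, FN=0+1+0+2=3 → 8/15 = 0.5333
  receipt: TP=3, FP=0+0+0+0=0, FN=0+1+1+2=4 → 6/10 = 0.6000
  contract: TP=4, FP=1+1+0+1=3, FN=2+0+1+2=5 → 8/16 = 0.5000
  resume: TP=9, FP=0+1+1+0=2, FN=0+0+0+3=3 → 18/23 = 0.7826
  letter: TP=5, FP=2+2+2+3=9, FN=2+0+1+0=3 → 10/22 = 0.4545
Macro-F1 score = mean = (0.5333 + 0.6000 + 0.5000 + 0.7826 + 0.4545) / 5 = 0.574

0.574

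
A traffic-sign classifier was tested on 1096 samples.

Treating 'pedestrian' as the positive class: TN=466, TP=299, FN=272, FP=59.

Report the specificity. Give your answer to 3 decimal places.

Specificity = TN/(TN+FP) = 466/(466+59) = 0.888

0.888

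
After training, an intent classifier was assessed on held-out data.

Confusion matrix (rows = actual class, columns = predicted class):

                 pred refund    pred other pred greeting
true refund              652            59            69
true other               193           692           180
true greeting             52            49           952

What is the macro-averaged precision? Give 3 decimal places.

0.795

Per-class precision (TP/(TP+FP)):
  refund: TP=652, FP=193+52=245 → 652/897 = 0.7269
  other: TP=692, FP=59+49=108 → 692/800 = 0.8650
  greeting: TP=952, FP=69+180=249 → 952/1201 = 0.7927
Macro-precision = mean = (0.7269 + 0.8650 + 0.7927) / 3 = 0.795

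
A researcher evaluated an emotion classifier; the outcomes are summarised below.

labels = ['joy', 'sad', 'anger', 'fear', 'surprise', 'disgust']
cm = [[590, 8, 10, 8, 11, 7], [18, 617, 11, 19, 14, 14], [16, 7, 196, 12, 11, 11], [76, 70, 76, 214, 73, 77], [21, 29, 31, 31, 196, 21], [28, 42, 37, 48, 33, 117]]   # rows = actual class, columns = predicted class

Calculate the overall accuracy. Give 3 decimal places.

Accuracy = trace / total = (590+617+196+214+196+117=1930) / 2800 = 1930/2800 = 0.689

0.689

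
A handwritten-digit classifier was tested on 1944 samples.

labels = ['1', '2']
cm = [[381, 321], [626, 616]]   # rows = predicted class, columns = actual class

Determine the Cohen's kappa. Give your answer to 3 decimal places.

0.035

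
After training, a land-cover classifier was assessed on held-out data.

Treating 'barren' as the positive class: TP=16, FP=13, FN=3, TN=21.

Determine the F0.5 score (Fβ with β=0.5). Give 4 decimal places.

Fβ = (1+β²)·TP / ((1+β²)·TP + β²·FN + FP), with β²=1/4
= 1.25·16 / (1.25·16 + 0.25·3 + 13) = 0.5926

0.5926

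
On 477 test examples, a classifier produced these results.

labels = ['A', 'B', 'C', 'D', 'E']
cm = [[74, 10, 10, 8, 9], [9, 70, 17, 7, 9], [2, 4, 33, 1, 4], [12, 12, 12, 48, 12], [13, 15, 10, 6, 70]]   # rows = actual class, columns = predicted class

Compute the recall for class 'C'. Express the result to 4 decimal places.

recall = TP/(TP+FN).
C: TP=33, FN=2+4+1+4=11 → 33/44 = 0.75000

0.7500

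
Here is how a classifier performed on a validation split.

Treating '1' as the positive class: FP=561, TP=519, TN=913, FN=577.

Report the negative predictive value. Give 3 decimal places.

NPV = TN/(TN+FN) = 913/(913+577) = 0.613

0.613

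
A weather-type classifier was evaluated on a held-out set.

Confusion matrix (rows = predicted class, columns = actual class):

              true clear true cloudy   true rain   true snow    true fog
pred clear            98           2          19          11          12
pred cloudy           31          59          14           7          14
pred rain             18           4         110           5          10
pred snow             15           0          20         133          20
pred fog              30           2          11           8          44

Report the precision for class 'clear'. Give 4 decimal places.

0.6901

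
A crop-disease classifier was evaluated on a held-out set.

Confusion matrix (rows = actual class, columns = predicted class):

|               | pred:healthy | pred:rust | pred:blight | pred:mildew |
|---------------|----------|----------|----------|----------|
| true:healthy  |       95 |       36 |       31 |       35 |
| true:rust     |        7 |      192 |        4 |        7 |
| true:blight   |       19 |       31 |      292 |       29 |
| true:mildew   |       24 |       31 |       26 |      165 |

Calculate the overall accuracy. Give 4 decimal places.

0.7266

Accuracy = trace / total = (95+192+292+165=744) / 1024 = 744/1024 = 0.7266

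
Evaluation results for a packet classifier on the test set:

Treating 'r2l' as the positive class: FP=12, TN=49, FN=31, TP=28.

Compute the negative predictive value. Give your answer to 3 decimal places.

0.613

NPV = TN/(TN+FN) = 49/(49+31) = 0.613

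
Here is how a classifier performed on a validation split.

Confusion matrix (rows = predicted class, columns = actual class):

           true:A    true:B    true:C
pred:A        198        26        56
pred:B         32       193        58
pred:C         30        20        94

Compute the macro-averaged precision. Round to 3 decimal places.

Per-class precision (TP/(TP+FP)):
  A: TP=198, FP=26+56=82 → 198/280 = 0.7071
  B: TP=193, FP=32+58=90 → 193/283 = 0.6820
  C: TP=94, FP=30+20=50 → 94/144 = 0.6528
Macro-precision = mean = (0.7071 + 0.6820 + 0.6528) / 3 = 0.681

0.681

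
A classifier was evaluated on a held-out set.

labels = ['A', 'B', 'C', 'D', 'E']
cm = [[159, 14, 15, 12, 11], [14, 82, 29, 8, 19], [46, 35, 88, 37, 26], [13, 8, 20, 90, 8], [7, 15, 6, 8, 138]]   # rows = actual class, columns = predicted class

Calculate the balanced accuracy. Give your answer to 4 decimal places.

Balanced accuracy = mean of per-class recall.
  A: recall = 159/211 = 0.75355
  B: recall = 82/152 = 0.53947
  C: recall = 88/232 = 0.37931
  D: recall = 90/139 = 0.64748
  E: recall = 138/174 = 0.79310
Mean = (0.75355 + 0.53947 + 0.37931 + 0.64748 + 0.79310) / 5 = 0.6226

0.6226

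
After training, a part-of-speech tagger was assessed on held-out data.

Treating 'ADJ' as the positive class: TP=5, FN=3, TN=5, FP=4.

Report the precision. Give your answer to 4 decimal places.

Precision = TP/(TP+FP) = 5/(5+4) = 5/9 = 0.5556

0.5556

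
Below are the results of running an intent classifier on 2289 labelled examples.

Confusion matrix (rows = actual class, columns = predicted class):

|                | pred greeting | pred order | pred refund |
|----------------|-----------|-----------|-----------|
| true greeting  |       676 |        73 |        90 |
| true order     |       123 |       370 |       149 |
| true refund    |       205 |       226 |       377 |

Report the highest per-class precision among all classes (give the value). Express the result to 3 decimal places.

Per-class precision (TP/(TP+FP)):
  greeting: TP=676, FP=123+205=328 → 676/1004 = 0.6733
  order: TP=370, FP=73+226=299 → 370/669 = 0.5531
  refund: TP=377, FP=90+149=239 → 377/616 = 0.6120
Highest is class 'greeting' with precision = 0.673.

0.673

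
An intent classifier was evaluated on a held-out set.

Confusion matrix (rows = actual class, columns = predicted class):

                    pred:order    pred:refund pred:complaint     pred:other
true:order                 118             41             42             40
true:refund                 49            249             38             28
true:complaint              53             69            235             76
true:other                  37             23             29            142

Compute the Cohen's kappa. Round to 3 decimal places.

Observed agreement pₒ = trace/N = 744/1269 = 0.5863
Expected agreement pₑ = Σ (rowᵢ·colᵢ)/N² = (241·257 + 364·382 + 433·344 + 231·286)/1269² = 0.2583
κ = (pₒ − pₑ)/(1 − pₑ) = (0.5863 − 0.2583)/(1 − 0.2583) = 0.442

0.442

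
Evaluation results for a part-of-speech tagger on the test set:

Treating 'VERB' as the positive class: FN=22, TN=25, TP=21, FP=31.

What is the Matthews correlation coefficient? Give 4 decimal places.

MCC = (TP·TN − FP·FN) / √((TP+FP)(TP+FN)(TN+FP)(TN+FN))
Numerator = 21·25 − 31·22 = -157
Denominator = √(52·43·56·47) = √5885152 = 2425.9332
MCC = -157 / 2425.9332 = -0.0647

-0.0647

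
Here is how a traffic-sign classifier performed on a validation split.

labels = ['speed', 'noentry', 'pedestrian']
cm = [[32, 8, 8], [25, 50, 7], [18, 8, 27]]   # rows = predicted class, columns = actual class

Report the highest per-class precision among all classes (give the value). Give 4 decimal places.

0.6667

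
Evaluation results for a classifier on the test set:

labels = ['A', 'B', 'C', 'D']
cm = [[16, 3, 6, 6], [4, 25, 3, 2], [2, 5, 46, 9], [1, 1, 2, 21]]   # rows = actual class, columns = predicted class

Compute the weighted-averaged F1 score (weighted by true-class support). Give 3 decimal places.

0.710

Per-class F1 score (2·TP/(2·TP+FP+FN)):
  A: TP=16, FP=4+2+1=7, FN=3+6+6=15 → 32/54 = 0.5926
  B: TP=25, FP=3+5+1=9, FN=4+3+2=9 → 50/68 = 0.7353
  C: TP=46, FP=6+3+2=11, FN=2+5+9=16 → 92/119 = 0.7731
  D: TP=21, FP=6+2+9=17, FN=1+1+2=4 → 42/63 = 0.6667
Weighted-F1 score = Σ (supportᵢ/N)·F1 scoreᵢ with N=152: (31/152)·0.5926 + (34/152)·0.7353 + (62/152)·0.7731 + (25/152)·0.6667 = 0.710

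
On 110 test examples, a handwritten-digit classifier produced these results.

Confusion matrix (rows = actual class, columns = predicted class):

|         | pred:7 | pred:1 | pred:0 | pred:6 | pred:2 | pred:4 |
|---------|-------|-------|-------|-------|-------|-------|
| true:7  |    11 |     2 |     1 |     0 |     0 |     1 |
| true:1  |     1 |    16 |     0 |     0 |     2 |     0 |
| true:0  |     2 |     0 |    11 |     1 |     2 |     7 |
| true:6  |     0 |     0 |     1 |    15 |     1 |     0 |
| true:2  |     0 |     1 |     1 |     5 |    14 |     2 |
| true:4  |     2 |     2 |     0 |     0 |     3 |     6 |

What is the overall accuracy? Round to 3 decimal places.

Accuracy = trace / total = (11+16+11+15+14+6=73) / 110 = 73/110 = 0.664

0.664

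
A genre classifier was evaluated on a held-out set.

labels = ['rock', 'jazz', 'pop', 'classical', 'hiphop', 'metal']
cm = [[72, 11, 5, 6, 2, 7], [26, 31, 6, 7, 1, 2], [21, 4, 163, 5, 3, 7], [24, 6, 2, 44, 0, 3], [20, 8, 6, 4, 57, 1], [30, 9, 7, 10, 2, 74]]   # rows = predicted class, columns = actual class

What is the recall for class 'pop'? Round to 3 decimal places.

0.862

Treat 'pop' as positive and all other classes as negative.
recall = TP/(TP+FN).
pop: TP=163, FN=5+6+2+6+7=26 → 163/189 = 0.8624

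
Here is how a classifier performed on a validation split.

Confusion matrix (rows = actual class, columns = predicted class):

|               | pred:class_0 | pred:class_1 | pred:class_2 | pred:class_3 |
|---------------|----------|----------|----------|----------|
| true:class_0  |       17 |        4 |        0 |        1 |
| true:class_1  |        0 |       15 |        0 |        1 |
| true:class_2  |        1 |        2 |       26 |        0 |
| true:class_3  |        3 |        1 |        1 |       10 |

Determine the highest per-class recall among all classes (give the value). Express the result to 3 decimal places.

Per-class recall (TP/(TP+FN)):
  class_0: TP=17, FN=4+0+1=5 → 17/22 = 0.7727
  class_1: TP=15, FN=0+0+1=1 → 15/16 = 0.9375
  class_2: TP=26, FN=1+2+0=3 → 26/29 = 0.8966
  class_3: TP=10, FN=3+1+1=5 → 10/15 = 0.6667
Highest is class 'class_1' with recall = 0.938.

0.938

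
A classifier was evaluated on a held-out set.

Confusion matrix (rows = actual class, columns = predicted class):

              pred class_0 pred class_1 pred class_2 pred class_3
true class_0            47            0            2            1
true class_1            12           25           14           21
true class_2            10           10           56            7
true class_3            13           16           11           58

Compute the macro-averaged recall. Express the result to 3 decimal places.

Per-class recall (TP/(TP+FN)):
  class_0: TP=47, FN=0+2+1=3 → 47/50 = 0.9400
  class_1: TP=25, FN=12+14+21=47 → 25/72 = 0.3472
  class_2: TP=56, FN=10+10+7=27 → 56/83 = 0.6747
  class_3: TP=58, FN=13+16+11=40 → 58/98 = 0.5918
Macro-recall = mean = (0.9400 + 0.3472 + 0.6747 + 0.5918) / 4 = 0.638

0.638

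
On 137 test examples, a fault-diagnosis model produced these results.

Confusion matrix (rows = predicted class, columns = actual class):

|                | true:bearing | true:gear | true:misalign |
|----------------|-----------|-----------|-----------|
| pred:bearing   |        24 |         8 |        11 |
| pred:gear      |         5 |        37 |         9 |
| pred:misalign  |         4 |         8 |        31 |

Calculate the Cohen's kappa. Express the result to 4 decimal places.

0.5050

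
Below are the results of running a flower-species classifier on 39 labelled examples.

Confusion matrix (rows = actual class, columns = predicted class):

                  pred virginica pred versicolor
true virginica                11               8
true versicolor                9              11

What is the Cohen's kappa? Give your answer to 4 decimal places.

Observed agreement pₒ = trace/N = 22/39 = 0.56410
Expected agreement pₑ = Σ (rowᵢ·colᵢ)/N² = (19·20 + 20·19)/39² = 0.49967
κ = (pₒ − pₑ)/(1 − pₑ) = (0.56410 − 0.49967)/(1 − 0.49967) = 0.1288

0.1288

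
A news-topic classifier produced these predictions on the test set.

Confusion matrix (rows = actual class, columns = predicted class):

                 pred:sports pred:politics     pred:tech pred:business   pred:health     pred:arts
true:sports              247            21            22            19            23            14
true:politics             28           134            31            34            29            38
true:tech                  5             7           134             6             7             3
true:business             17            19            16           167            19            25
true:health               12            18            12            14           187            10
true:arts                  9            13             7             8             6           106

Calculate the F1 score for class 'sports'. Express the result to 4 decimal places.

0.7440

One-vs-rest for 'sports': TP = diagonal; FP = other classes predicted 'sports'; FN = 'sports' predicted as other.
F1 score = 2·TP/(2·TP+FP+FN).
sports: TP=247, FP=28+5+17+12+9=71, FN=21+22+19+23+14=99 → 494/664 = 0.74398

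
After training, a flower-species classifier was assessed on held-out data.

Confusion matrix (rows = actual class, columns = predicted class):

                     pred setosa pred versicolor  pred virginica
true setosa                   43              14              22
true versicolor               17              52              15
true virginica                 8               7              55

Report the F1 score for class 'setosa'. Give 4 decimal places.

0.5850

F1 score = 2·TP/(2·TP+FP+FN).
setosa: TP=43, FP=17+8=25, FN=14+22=36 → 86/147 = 0.58503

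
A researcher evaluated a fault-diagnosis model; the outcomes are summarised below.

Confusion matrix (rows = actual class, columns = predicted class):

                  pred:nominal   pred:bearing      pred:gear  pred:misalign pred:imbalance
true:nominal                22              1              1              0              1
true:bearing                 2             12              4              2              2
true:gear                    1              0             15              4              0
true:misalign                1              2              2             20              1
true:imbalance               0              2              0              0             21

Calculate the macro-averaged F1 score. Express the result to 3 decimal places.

0.767

Per-class F1 score (2·TP/(2·TP+FP+FN)):
  nominal: TP=22, FP=2+1+1+0=4, FN=1+1+0+1=3 → 44/51 = 0.8627
  bearing: TP=12, FP=1+0+2+2=5, FN=2+4+2+2=10 → 24/39 = 0.6154
  gear: TP=15, FP=1+4+2+0=7, FN=1+0+4+0=5 → 30/42 = 0.7143
  misalign: TP=20, FP=0+2+4+0=6, FN=1+2+2+1=6 → 40/52 = 0.7692
  imbalance: TP=21, FP=1+2+0+1=4, FN=0+2+0+0=2 → 42/48 = 0.8750
Macro-F1 score = mean = (0.8627 + 0.6154 + 0.7143 + 0.7692 + 0.8750) / 5 = 0.767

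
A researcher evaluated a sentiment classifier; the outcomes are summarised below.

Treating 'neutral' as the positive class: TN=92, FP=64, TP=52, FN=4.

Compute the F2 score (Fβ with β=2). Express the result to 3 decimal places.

Fβ = (1+β²)·TP / ((1+β²)·TP + β²·FN + FP), with β²=4
= 5·52 / (5·52 + 4·4 + 64) = 0.765

0.765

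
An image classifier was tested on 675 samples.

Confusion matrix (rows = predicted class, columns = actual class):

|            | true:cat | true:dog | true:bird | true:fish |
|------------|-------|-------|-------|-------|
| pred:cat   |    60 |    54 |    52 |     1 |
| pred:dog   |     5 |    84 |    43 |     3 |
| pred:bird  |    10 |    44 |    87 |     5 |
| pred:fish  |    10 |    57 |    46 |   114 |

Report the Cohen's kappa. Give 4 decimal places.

0.3598

Observed agreement pₒ = trace/N = 345/675 = 0.51111
Expected agreement pₑ = Σ (rowᵢ·colᵢ)/N² = (85·167 + 239·135 + 228·146 + 123·227)/675² = 0.23631
κ = (pₒ − pₑ)/(1 − pₑ) = (0.51111 − 0.23631)/(1 − 0.23631) = 0.3598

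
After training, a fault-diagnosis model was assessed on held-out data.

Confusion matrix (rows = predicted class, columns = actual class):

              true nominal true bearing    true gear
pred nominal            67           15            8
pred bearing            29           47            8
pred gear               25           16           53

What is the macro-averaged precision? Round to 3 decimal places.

0.623

Per-class precision (TP/(TP+FP)):
  nominal: TP=67, FP=15+8=23 → 67/90 = 0.7444
  bearing: TP=47, FP=29+8=37 → 47/84 = 0.5595
  gear: TP=53, FP=25+16=41 → 53/94 = 0.5638
Macro-precision = mean = (0.7444 + 0.5595 + 0.5638) / 3 = 0.623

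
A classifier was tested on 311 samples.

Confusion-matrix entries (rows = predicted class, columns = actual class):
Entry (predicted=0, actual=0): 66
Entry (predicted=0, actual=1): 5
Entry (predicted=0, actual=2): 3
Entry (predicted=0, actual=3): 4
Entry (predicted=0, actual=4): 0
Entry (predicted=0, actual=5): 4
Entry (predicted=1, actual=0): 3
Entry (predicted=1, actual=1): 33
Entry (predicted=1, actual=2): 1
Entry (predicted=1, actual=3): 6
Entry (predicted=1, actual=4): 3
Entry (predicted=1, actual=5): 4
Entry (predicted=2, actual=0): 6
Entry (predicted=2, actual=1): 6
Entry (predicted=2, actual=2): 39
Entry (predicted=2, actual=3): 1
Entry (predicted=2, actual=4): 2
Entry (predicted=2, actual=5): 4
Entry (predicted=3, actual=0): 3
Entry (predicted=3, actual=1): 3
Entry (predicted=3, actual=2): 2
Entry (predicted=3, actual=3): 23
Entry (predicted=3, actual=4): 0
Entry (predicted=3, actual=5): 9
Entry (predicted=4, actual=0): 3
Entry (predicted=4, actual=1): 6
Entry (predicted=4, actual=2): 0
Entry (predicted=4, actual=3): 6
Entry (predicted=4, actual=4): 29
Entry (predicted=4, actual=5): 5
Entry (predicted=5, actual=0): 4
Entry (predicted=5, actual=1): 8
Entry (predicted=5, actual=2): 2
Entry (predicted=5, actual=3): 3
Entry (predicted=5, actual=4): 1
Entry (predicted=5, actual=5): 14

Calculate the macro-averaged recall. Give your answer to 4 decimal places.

Per-class recall (TP/(TP+FN)):
  0: TP=66, FN=3+6+3+3+4=19 → 66/85 = 0.77647
  1: TP=33, FN=5+6+3+6+8=28 → 33/61 = 0.54098
  2: TP=39, FN=3+1+2+0+2=8 → 39/47 = 0.82979
  3: TP=23, FN=4+6+1+6+3=20 → 23/43 = 0.53488
  4: TP=29, FN=0+3+2+0+1=6 → 29/35 = 0.82857
  5: TP=14, FN=4+4+4+9+5=26 → 14/40 = 0.35000
Macro-recall = mean = (0.77647 + 0.54098 + 0.82979 + 0.53488 + 0.82857 + 0.35000) / 6 = 0.6434

0.6434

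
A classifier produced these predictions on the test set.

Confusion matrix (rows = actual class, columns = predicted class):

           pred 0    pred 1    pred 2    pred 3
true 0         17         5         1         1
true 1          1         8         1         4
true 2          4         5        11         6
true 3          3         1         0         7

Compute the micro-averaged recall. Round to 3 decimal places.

Micro-averaging pools counts across classes: ΣTP=43, ΣFP=32, ΣFN=32.
Micro-recall = TP/(TP+FN) on pooled counts = 0.573 (equals overall accuracy in single-label multiclass).

0.573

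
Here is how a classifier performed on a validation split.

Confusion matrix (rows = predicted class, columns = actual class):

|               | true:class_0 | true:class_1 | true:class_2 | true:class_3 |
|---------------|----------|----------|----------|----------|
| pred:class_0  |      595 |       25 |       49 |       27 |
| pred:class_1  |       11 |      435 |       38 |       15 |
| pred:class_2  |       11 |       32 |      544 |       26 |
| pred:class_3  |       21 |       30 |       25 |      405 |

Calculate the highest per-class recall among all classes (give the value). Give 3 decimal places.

0.933

Per-class recall (TP/(TP+FN)):
  class_0: TP=595, FN=11+11+21=43 → 595/638 = 0.9326
  class_1: TP=435, FN=25+32+30=87 → 435/522 = 0.8333
  class_2: TP=544, FN=49+38+25=112 → 544/656 = 0.8293
  class_3: TP=405, FN=27+15+26=68 → 405/473 = 0.8562
Highest is class 'class_0' with recall = 0.933.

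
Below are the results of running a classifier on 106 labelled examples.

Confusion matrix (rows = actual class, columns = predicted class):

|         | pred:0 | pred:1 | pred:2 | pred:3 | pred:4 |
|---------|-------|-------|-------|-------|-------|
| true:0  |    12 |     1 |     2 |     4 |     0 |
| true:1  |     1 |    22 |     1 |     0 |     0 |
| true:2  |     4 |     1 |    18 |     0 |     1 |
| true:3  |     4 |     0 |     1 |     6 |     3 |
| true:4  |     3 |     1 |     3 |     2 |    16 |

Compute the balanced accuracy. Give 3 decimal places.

0.673

Balanced accuracy = mean of per-class recall.
  0: recall = 12/19 = 0.6316
  1: recall = 22/24 = 0.9167
  2: recall = 18/24 = 0.7500
  3: recall = 6/14 = 0.4286
  4: recall = 16/25 = 0.6400
Mean = (0.6316 + 0.9167 + 0.7500 + 0.4286 + 0.6400) / 5 = 0.673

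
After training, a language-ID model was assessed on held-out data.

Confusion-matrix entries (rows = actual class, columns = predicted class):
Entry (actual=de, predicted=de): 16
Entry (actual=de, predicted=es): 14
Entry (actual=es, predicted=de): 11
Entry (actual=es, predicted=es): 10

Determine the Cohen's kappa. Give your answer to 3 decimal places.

Observed agreement pₒ = trace/N = 26/51 = 0.5098
Expected agreement pₑ = Σ (rowᵢ·colᵢ)/N² = (30·27 + 21·24)/51² = 0.5052
κ = (pₒ − pₑ)/(1 − pₑ) = (0.5098 − 0.5052)/(1 − 0.5052) = 0.009

0.009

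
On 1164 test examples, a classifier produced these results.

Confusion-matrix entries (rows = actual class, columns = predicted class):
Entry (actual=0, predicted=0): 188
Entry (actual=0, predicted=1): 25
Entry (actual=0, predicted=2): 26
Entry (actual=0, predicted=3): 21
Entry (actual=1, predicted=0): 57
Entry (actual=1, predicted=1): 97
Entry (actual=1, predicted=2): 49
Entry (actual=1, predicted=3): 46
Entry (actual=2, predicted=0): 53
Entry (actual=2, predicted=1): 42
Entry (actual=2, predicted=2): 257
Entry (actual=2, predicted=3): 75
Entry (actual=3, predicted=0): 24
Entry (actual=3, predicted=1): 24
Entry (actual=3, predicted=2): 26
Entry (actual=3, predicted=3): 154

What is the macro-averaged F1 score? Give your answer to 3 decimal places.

Per-class F1 score (2·TP/(2·TP+FP+FN)):
  0: TP=188, FP=57+53+24=134, FN=25+26+21=72 → 376/582 = 0.6460
  1: TP=97, FP=25+42+24=91, FN=57+49+46=152 → 194/437 = 0.4439
  2: TP=257, FP=26+49+26=101, FN=53+42+75=170 → 514/785 = 0.6548
  3: TP=154, FP=21+46+75=142, FN=24+24+26=74 → 308/524 = 0.5878
Macro-F1 score = mean = (0.6460 + 0.4439 + 0.6548 + 0.5878) / 4 = 0.583

0.583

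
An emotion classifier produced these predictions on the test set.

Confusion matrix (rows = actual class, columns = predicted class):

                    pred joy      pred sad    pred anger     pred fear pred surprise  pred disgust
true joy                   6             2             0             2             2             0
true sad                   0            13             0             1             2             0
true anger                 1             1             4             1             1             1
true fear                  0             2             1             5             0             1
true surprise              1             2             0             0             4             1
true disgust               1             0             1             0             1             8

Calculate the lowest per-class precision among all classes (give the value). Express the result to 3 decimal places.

0.400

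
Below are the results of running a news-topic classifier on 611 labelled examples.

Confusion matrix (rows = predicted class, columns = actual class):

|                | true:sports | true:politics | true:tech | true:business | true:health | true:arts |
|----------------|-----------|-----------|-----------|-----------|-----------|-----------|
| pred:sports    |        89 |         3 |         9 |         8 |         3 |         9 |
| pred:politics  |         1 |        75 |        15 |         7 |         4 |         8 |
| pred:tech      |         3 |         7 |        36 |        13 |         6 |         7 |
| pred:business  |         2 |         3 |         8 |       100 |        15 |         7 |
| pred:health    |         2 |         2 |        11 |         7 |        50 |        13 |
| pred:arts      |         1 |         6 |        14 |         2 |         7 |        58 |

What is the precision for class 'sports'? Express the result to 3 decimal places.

Treat 'sports' as positive and all other classes as negative.
precision = TP/(TP+FP).
sports: TP=89, FP=3+9+8+3+9=32 → 89/121 = 0.7355

0.736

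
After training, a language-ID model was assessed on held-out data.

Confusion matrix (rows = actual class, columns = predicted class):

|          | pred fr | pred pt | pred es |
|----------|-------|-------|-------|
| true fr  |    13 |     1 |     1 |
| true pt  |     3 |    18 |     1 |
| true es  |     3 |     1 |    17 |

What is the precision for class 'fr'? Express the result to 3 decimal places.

precision = TP/(TP+FP).
fr: TP=13, FP=3+3=6 → 13/19 = 0.6842

0.684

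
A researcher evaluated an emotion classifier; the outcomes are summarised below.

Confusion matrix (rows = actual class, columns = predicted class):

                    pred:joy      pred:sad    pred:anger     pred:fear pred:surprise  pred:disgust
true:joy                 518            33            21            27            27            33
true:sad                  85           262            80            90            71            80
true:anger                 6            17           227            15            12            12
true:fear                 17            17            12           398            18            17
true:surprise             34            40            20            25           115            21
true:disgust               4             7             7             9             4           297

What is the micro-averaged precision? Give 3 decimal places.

Micro-averaging pools counts across classes: ΣTP=1817, ΣFP=861, ΣFN=861.
Micro-precision = TP/(TP+FP) on pooled counts = 0.678 (equals overall accuracy in single-label multiclass).

0.678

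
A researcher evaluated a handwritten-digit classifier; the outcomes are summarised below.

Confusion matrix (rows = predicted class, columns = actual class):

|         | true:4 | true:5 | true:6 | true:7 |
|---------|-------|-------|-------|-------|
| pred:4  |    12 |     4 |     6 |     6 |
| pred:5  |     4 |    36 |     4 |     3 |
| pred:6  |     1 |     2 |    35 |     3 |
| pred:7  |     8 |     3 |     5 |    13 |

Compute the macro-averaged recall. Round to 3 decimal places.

0.625

Per-class recall (TP/(TP+FN)):
  4: TP=12, FN=4+1+8=13 → 12/25 = 0.4800
  5: TP=36, FN=4+2+3=9 → 36/45 = 0.8000
  6: TP=35, FN=6+4+5=15 → 35/50 = 0.7000
  7: TP=13, FN=6+3+3=12 → 13/25 = 0.5200
Macro-recall = mean = (0.4800 + 0.8000 + 0.7000 + 0.5200) / 4 = 0.625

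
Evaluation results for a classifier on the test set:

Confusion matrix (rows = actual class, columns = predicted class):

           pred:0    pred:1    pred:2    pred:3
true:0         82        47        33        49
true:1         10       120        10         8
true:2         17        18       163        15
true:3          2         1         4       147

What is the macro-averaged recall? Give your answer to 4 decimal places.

Per-class recall (TP/(TP+FN)):
  0: TP=82, FN=47+33+49=129 → 82/211 = 0.38863
  1: TP=120, FN=10+10+8=28 → 120/148 = 0.81081
  2: TP=163, FN=17+18+15=50 → 163/213 = 0.76526
  3: TP=147, FN=2+1+4=7 → 147/154 = 0.95455
Macro-recall = mean = (0.38863 + 0.81081 + 0.76526 + 0.95455) / 4 = 0.7298

0.7298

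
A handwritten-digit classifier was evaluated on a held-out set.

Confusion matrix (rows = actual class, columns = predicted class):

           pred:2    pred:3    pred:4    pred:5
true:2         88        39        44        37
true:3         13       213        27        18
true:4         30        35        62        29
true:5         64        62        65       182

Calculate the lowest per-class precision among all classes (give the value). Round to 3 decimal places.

0.313

Per-class precision (TP/(TP+FP)):
  2: TP=88, FP=13+30+64=107 → 88/195 = 0.4513
  3: TP=213, FP=39+35+62=136 → 213/349 = 0.6103
  4: TP=62, FP=44+27+65=136 → 62/198 = 0.3131
  5: TP=182, FP=37+18+29=84 → 182/266 = 0.6842
Lowest is class '4' with precision = 0.313.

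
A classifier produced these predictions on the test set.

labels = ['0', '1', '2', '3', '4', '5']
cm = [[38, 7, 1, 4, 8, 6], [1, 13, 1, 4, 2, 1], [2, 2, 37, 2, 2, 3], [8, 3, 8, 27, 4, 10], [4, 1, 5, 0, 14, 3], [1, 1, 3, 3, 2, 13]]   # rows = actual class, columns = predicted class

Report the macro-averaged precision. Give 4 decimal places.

Per-class precision (TP/(TP+FP)):
  0: TP=38, FP=1+2+8+4+1=16 → 38/54 = 0.70370
  1: TP=13, FP=7+2+3+1+1=14 → 13/27 = 0.48148
  2: TP=37, FP=1+1+8+5+3=18 → 37/55 = 0.67273
  3: TP=27, FP=4+4+2+0+3=13 → 27/40 = 0.67500
  4: TP=14, FP=8+2+2+4+2=18 → 14/32 = 0.43750
  5: TP=13, FP=6+1+3+10+3=23 → 13/36 = 0.36111
Macro-precision = mean = (0.70370 + 0.48148 + 0.67273 + 0.67500 + 0.43750 + 0.36111) / 6 = 0.5553

0.5553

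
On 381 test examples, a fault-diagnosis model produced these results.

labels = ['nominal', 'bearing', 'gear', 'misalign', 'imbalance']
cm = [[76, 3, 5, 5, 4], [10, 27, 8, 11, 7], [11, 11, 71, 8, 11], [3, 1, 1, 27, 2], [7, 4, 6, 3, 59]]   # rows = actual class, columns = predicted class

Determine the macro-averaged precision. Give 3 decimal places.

Per-class precision (TP/(TP+FP)):
  nominal: TP=76, FP=10+11+3+7=31 → 76/107 = 0.7103
  bearing: TP=27, FP=3+11+1+4=19 → 27/46 = 0.5870
  gear: TP=71, FP=5+8+1+6=20 → 71/91 = 0.7802
  misalign: TP=27, FP=5+11+8+3=27 → 27/54 = 0.5000
  imbalance: TP=59, FP=4+7+11+2=24 → 59/83 = 0.7108
Macro-precision = mean = (0.7103 + 0.5870 + 0.7802 + 0.5000 + 0.7108) / 5 = 0.658

0.658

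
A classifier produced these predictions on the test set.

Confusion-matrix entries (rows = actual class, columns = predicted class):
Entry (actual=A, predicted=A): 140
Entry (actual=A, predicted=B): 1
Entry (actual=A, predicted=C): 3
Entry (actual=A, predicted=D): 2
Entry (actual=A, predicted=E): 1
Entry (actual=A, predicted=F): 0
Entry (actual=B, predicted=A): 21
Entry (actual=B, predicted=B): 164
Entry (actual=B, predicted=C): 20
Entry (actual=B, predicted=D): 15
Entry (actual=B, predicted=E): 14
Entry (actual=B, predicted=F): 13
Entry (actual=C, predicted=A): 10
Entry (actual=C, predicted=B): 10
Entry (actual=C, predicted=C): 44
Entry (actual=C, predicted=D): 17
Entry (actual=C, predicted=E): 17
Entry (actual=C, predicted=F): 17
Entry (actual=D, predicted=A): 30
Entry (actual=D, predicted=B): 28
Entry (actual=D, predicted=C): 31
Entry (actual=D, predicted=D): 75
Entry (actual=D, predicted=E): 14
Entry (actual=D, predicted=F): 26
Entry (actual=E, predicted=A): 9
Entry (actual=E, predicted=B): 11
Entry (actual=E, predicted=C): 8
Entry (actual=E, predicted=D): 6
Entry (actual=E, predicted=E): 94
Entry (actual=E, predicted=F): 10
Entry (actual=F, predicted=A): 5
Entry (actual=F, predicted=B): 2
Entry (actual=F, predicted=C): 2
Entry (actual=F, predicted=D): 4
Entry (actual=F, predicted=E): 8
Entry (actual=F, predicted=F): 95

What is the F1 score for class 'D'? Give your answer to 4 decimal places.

0.4644

One-vs-rest for 'D': TP = diagonal; FP = other classes predicted 'D'; FN = 'D' predicted as other.
F1 score = 2·TP/(2·TP+FP+FN).
D: TP=75, FP=2+15+17+6+4=44, FN=30+28+31+14+26=129 → 150/323 = 0.46440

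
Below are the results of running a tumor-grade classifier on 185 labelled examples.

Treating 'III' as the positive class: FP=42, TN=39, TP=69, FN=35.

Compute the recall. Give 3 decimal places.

Recall = TP/(TP+FN) = 69/(69+35) = 69/104 = 0.663

0.663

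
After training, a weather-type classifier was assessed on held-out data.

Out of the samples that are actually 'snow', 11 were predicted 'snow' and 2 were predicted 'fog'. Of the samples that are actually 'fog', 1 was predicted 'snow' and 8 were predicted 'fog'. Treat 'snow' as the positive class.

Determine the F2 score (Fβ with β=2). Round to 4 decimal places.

0.8594

Fβ = (1+β²)·TP / ((1+β²)·TP + β²·FN + FP), with β²=4
= 5·11 / (5·11 + 4·2 + 1) = 0.8594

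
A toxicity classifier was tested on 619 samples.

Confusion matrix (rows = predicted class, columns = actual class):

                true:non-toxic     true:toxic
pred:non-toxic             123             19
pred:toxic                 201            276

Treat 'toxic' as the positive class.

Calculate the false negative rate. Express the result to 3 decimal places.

FNR = FN/(FN+TP) = 19/(19+276) = 0.064

0.064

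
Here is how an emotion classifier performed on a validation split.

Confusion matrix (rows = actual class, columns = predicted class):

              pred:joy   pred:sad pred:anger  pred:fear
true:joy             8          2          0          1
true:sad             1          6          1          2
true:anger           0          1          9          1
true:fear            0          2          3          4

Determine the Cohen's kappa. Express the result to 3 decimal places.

0.543

Observed agreement pₒ = trace/N = 27/41 = 0.6585
Expected agreement pₑ = Σ (rowᵢ·colᵢ)/N² = (11·9 + 10·11 + 11·13 + 9·8)/41² = 0.2522
κ = (pₒ − pₑ)/(1 − pₑ) = (0.6585 − 0.2522)/(1 − 0.2522) = 0.543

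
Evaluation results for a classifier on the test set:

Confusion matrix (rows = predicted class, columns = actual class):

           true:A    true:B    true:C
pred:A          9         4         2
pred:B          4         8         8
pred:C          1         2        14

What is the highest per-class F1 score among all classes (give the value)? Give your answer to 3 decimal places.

Per-class F1 score (2·TP/(2·TP+FP+FN)):
  A: TP=9, FP=4+2=6, FN=4+1=5 → 18/29 = 0.6207
  B: TP=8, FP=4+8=12, FN=4+2=6 → 16/34 = 0.4706
  C: TP=14, FP=1+2=3, FN=2+8=10 → 28/41 = 0.6829
Highest is class 'C' with F1 score = 0.683.

0.683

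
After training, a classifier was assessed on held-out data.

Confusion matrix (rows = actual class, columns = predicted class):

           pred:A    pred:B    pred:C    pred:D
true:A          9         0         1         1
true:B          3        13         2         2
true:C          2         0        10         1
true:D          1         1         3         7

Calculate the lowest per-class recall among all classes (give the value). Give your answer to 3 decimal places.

0.583

Per-class recall (TP/(TP+FN)):
  A: TP=9, FN=0+1+1=2 → 9/11 = 0.8182
  B: TP=13, FN=3+2+2=7 → 13/20 = 0.6500
  C: TP=10, FN=2+0+1=3 → 10/13 = 0.7692
  D: TP=7, FN=1+1+3=5 → 7/12 = 0.5833
Lowest is class 'D' with recall = 0.583.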